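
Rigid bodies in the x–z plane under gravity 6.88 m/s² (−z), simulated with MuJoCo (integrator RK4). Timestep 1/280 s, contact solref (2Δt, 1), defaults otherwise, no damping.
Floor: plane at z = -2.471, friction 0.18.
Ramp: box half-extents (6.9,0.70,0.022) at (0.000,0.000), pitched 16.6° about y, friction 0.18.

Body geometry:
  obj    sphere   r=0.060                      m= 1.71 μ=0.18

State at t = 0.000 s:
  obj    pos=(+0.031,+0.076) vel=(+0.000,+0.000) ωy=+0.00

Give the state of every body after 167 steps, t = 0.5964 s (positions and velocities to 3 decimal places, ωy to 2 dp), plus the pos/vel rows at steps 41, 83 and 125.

State at t = 0.5964 s:
  obj    pos=(+0.270,+0.005) vel=(+0.803,-0.239) ωy=+13.95

Key-timestep trajectory:
   step    t(s)  obj.x    obj.z    obj.vx   obj.vz 
     41  0.1464   +0.046  +0.072  +0.197  -0.059
     83  0.2964   +0.090  +0.059  +0.399  -0.119
    125  0.4464   +0.165  +0.036  +0.601  -0.179


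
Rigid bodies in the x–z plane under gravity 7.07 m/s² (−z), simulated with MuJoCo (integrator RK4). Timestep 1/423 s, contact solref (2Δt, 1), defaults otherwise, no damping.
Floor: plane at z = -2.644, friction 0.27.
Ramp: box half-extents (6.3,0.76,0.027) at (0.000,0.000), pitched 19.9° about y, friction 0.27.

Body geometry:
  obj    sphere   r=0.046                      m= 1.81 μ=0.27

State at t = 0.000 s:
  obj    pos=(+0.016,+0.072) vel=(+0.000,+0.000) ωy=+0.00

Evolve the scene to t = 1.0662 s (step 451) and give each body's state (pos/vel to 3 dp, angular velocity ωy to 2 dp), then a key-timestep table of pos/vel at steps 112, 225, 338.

State at t = 1.0662 s:
  obj    pos=(+0.935,-0.261) vel=(+1.723,-0.624) ωy=+39.84

Key-timestep trajectory:
   step    t(s)  obj.x    obj.z    obj.vx   obj.vz 
    112  0.2648   +0.073  +0.051  +0.428  -0.155
    225  0.5319   +0.245  -0.011  +0.860  -0.311
    338  0.7991   +0.532  -0.115  +1.292  -0.468


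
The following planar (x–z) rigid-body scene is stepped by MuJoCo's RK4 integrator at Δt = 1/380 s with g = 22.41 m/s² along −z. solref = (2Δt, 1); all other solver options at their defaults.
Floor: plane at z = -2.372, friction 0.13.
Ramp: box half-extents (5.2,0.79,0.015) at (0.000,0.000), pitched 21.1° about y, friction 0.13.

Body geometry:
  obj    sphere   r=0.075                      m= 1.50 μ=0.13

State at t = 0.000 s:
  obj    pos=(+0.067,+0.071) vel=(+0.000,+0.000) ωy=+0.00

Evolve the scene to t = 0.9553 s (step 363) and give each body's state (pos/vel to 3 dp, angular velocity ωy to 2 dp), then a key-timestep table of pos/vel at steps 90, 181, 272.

State at t = 0.9553 s:
  obj    pos=(+2.520,-0.876) vel=(+5.136,-1.982) ωy=+73.38

Key-timestep trajectory:
   step    t(s)  obj.x    obj.z    obj.vx   obj.vz 
     90  0.2368   +0.218  +0.012  +1.274  -0.491
    181  0.4763   +0.677  -0.165  +2.561  -0.988
    272  0.7158   +1.444  -0.461  +3.848  -1.485


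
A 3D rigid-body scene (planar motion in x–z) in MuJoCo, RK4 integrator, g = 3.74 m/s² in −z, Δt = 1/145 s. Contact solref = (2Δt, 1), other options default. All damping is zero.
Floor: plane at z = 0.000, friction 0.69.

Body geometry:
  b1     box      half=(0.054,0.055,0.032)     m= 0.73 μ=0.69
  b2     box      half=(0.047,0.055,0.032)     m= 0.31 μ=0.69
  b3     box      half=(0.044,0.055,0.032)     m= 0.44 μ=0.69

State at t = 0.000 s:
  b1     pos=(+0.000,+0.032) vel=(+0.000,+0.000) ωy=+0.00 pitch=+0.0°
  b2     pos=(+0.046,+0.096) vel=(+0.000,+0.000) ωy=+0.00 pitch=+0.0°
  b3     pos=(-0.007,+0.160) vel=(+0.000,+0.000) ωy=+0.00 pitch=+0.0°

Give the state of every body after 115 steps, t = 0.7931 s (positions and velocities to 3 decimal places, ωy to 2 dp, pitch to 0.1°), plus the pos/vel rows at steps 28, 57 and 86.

State at t = 0.7931 s:
  b1     pos=(+0.000,+0.032) vel=(+0.000,+0.000) ωy=+0.00 pitch=+0.0°
  b2     pos=(+0.046,+0.096) vel=(+0.000,+0.000) ωy=+0.00 pitch=+0.0°
  b3     pos=(-0.115,+0.032) vel=(-0.002,+0.003) ωy=-0.06 pitch=-179.9°

Key-timestep trajectory:
   step    t(s)  b1.x    b1.z    b1.vx   b1.vz   b2.x    b2.z    b2.vx   b2.vz   b3.x    b3.z    b3.vx   b3.vz 
     28  0.1931   +0.000  +0.032  +0.000  +0.000   +0.046  +0.096  +0.000  +0.000   -0.014  +0.158  -0.086  -0.050
     57  0.3931   +0.000  +0.032  +0.000  +0.000   +0.046  +0.096  +0.000  +0.000   -0.041  +0.116  -0.145  -0.507
     86  0.5931   +0.000  +0.032  +0.000  +0.000   +0.046  +0.096  +0.000  +0.000   -0.101  +0.077  -0.311  -0.468


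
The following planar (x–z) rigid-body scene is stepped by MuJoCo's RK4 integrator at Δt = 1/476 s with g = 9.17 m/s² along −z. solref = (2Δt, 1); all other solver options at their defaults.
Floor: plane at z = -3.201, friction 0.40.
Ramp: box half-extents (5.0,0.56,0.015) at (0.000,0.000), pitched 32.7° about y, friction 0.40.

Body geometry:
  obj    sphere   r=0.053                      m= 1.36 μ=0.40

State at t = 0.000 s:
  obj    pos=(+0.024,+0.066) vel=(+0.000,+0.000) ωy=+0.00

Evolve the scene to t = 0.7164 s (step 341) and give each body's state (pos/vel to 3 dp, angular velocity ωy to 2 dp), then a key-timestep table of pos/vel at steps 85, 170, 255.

State at t = 0.7164 s:
  obj    pos=(+0.788,-0.425) vel=(+2.133,-1.370) ωy=+47.82

Key-timestep trajectory:
   step    t(s)  obj.x    obj.z    obj.vx   obj.vz 
     85  0.1786   +0.071  +0.035  +0.532  -0.341
    170  0.3571   +0.214  -0.056  +1.064  -0.683
    255  0.5357   +0.451  -0.209  +1.595  -1.024


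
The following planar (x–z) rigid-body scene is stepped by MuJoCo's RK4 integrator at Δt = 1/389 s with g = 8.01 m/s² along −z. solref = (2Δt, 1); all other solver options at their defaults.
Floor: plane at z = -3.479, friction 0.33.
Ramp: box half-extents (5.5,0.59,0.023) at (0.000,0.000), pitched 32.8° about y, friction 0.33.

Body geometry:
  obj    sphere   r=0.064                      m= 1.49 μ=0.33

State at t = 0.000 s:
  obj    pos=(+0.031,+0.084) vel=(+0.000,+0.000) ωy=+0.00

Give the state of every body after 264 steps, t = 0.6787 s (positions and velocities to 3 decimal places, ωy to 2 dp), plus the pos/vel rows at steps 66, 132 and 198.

State at t = 0.6787 s:
  obj    pos=(+0.631,-0.303) vel=(+1.768,-1.139) ωy=+32.86

Key-timestep trajectory:
   step    t(s)  obj.x    obj.z    obj.vx   obj.vz 
     66  0.1697   +0.068  +0.059  +0.442  -0.285
    132  0.3393   +0.181  -0.013  +0.884  -0.570
    198  0.5090   +0.368  -0.134  +1.326  -0.855


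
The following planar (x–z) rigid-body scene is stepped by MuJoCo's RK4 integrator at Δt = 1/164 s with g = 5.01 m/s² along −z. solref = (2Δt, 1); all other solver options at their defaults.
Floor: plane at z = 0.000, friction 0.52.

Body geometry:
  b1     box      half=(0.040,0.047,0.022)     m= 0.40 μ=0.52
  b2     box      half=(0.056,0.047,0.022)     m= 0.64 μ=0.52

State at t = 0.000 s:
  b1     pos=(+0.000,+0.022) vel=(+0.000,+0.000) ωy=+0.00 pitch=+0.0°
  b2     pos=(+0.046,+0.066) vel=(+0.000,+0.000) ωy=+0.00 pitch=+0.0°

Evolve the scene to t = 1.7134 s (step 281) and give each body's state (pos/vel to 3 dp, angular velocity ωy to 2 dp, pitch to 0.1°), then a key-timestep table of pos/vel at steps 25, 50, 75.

State at t = 1.7134 s:
  b1     pos=(-0.001,+0.022) vel=(+0.000,+0.000) ωy=+0.00 pitch=+0.0°
  b2     pos=(+0.060,+0.055) vel=(+0.000,+0.000) ωy=-0.01 pitch=+44.2°

Key-timestep trajectory:
   step    t(s)  b1.x    b1.z    b1.vx   b1.vz   b2.x    b2.z    b2.vx   b2.vz 
     25  0.1524   +0.000  +0.022  +0.000  +0.000   +0.051  +0.064  +0.068  -0.035
     50  0.3049   +0.000  +0.022  +0.000  +0.000   +0.065  +0.057  +0.064  +0.038
     75  0.4573   +0.000  +0.022  +0.000  +0.000   +0.063  +0.056  -0.093  -0.032


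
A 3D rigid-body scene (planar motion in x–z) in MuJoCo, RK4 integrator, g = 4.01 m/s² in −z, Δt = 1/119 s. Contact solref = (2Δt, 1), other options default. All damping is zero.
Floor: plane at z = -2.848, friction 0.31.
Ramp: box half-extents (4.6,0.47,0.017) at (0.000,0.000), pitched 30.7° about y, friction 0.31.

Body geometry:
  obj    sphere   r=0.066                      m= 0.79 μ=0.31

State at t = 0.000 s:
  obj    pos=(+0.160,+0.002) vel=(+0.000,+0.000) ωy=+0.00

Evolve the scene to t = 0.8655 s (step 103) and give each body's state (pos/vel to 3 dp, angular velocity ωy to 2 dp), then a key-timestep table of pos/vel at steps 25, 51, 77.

State at t = 0.8655 s:
  obj    pos=(+0.631,-0.278) vel=(+1.088,-0.646) ωy=+19.17

Key-timestep trajectory:
   step    t(s)  obj.x    obj.z    obj.vx   obj.vz 
     25  0.2101   +0.188  -0.015  +0.264  -0.157
     51  0.4286   +0.275  -0.067  +0.539  -0.320
     77  0.6471   +0.423  -0.155  +0.814  -0.483


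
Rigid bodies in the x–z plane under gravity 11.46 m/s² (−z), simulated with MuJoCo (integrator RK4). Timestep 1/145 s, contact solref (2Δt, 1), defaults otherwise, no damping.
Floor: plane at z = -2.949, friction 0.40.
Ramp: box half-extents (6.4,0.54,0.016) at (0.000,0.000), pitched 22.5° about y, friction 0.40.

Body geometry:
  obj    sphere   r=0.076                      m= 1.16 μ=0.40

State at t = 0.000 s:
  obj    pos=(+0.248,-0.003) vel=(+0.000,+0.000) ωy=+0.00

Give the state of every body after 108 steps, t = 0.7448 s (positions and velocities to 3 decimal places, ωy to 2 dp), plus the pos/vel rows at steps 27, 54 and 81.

State at t = 0.7448 s:
  obj    pos=(+1.051,-0.336) vel=(+2.156,-0.893) ωy=+30.69

Key-timestep trajectory:
   step    t(s)  obj.x    obj.z    obj.vx   obj.vz 
     27  0.1862   +0.298  -0.024  +0.539  -0.223
     54  0.3724   +0.449  -0.086  +1.078  -0.446
     81  0.5586   +0.700  -0.190  +1.617  -0.670


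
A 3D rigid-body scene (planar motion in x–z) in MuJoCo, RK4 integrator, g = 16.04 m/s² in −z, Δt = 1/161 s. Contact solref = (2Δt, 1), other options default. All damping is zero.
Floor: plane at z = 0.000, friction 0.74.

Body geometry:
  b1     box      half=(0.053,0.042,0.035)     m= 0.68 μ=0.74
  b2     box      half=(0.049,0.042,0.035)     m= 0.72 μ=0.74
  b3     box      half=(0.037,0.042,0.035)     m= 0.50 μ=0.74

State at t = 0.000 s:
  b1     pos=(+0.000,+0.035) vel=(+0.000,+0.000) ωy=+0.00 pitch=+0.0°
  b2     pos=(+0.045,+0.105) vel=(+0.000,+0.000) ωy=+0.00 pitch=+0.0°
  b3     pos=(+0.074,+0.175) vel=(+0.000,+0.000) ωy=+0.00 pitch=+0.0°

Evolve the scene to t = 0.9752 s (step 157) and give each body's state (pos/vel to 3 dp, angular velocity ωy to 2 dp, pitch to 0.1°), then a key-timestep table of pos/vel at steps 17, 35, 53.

State at t = 0.9752 s:
  b1     pos=(+0.000,+0.035) vel=(+0.000,+0.000) ωy=+0.00 pitch=+0.0°
  b2     pos=(+0.095,+0.049) vel=(+0.000,+0.000) ωy=+0.00 pitch=+90.0°
  b3     pos=(+0.191,+0.037) vel=(+0.000,+0.000) ωy=+0.00 pitch=+90.0°

Key-timestep trajectory:
   step    t(s)  b1.x    b1.z    b1.vx   b1.vz   b2.x    b2.z    b2.vx   b2.vz   b3.x    b3.z    b3.vx   b3.vz 
     17  0.1056   +0.000  +0.035  -0.001  +0.000   +0.048  +0.105  +0.053  +0.008   +0.082  +0.173  +0.157  -0.043
     35  0.2174   +0.000  +0.035  -0.002  +0.000   +0.061  +0.105  +0.222  -0.050   +0.118  +0.155  +0.547  -0.409
     53  0.3292   +0.000  +0.035  +0.000  +0.000   +0.097  +0.052  +0.348  -1.228   +0.190  +0.033  +0.484  -0.382


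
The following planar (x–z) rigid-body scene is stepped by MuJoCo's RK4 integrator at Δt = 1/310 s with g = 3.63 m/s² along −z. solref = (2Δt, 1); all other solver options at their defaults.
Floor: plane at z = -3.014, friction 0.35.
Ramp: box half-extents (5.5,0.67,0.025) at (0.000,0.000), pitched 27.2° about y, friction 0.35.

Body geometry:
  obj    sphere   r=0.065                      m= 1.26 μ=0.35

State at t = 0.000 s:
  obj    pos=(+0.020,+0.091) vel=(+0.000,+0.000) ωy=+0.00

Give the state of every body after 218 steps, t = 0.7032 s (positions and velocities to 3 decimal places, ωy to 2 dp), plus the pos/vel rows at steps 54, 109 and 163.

State at t = 0.7032 s:
  obj    pos=(+0.281,-0.043) vel=(+0.741,-0.381) ωy=+12.82

Key-timestep trajectory:
   step    t(s)  obj.x    obj.z    obj.vx   obj.vz 
     54  0.1742   +0.036  +0.083  +0.184  -0.094
    109  0.3516   +0.085  +0.057  +0.371  -0.191
    163  0.5258   +0.166  +0.016  +0.554  -0.285


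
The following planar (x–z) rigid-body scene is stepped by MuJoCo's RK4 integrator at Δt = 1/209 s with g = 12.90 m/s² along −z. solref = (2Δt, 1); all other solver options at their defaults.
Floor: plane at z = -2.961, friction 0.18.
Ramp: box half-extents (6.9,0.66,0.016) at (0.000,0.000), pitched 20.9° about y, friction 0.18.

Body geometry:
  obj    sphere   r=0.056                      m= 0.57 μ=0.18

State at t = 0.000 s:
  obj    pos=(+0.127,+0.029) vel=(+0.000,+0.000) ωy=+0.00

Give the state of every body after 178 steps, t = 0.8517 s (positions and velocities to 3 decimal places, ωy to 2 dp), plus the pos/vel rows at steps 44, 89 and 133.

State at t = 0.8517 s:
  obj    pos=(+1.241,-0.397) vel=(+2.615,-0.999) ωy=+49.98

Key-timestep trajectory:
   step    t(s)  obj.x    obj.z    obj.vx   obj.vz 
     44  0.2105   +0.195  +0.003  +0.647  -0.247
     89  0.4258   +0.405  -0.078  +1.308  -0.499
    133  0.6364   +0.749  -0.209  +1.954  -0.746


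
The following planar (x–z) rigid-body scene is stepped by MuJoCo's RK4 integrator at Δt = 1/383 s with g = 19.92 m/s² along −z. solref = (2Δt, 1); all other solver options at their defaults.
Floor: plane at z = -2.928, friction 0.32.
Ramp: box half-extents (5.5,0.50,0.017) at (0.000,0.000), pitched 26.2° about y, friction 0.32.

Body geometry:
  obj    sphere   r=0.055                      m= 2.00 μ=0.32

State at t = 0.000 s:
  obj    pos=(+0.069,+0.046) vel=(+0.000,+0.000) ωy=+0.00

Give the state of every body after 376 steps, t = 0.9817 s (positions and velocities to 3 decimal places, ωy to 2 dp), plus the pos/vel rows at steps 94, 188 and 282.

State at t = 0.9817 s:
  obj    pos=(+2.785,-1.290) vel=(+5.534,-2.723) ωy=+112.12

Key-timestep trajectory:
   step    t(s)  obj.x    obj.z    obj.vx   obj.vz 
     94  0.2454   +0.239  -0.037  +1.384  -0.681
    188  0.4909   +0.748  -0.288  +2.767  -1.361
    282  0.7363   +1.597  -0.706  +4.150  -2.042


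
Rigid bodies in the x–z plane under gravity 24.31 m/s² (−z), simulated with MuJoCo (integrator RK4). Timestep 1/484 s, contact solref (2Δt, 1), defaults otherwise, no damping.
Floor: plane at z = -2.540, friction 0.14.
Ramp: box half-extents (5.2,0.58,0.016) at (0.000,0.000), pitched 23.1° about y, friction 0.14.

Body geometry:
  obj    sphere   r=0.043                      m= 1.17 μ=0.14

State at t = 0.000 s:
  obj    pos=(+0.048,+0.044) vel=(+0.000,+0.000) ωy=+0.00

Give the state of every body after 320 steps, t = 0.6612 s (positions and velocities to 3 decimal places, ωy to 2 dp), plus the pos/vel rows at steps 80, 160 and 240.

State at t = 0.6612 s:
  obj    pos=(+1.418,-0.541) vel=(+4.143,-1.767) ωy=+104.73

Key-timestep trajectory:
   step    t(s)  obj.x    obj.z    obj.vx   obj.vz 
     80  0.1653   +0.134  +0.007  +1.036  -0.442
    160  0.3306   +0.390  -0.102  +2.072  -0.884
    240  0.4959   +0.818  -0.285  +3.108  -1.325


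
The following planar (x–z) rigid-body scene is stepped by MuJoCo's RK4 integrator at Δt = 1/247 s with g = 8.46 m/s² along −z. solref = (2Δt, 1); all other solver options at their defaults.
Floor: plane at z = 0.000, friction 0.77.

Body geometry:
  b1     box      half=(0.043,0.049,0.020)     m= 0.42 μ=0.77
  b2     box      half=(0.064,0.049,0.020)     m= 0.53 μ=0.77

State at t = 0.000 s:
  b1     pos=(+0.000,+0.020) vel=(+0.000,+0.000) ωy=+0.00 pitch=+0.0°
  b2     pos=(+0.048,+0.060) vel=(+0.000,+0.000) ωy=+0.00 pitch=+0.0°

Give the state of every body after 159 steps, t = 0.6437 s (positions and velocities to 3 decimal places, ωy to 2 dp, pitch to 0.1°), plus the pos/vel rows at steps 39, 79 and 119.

State at t = 0.6437 s:
  b1     pos=(+0.000,+0.020) vel=(+0.000,+0.000) ωy=+0.00 pitch=+0.0°
  b2     pos=(+0.058,+0.054) vel=(+0.000,+0.000) ωy=-0.01 pitch=+35.6°

Key-timestep trajectory:
   step    t(s)  b1.x    b1.z    b1.vx   b1.vz   b2.x    b2.z    b2.vx   b2.vz 
     39  0.1579   +0.000  +0.020  +0.000  +0.000   +0.054  +0.057  +0.085  -0.054
     79  0.3198   +0.000  +0.020  +0.000  +0.000   +0.058  +0.054  +0.017  -0.012
    119  0.4818   +0.000  +0.020  +0.000  +0.000   +0.058  +0.054  +0.000  +0.000


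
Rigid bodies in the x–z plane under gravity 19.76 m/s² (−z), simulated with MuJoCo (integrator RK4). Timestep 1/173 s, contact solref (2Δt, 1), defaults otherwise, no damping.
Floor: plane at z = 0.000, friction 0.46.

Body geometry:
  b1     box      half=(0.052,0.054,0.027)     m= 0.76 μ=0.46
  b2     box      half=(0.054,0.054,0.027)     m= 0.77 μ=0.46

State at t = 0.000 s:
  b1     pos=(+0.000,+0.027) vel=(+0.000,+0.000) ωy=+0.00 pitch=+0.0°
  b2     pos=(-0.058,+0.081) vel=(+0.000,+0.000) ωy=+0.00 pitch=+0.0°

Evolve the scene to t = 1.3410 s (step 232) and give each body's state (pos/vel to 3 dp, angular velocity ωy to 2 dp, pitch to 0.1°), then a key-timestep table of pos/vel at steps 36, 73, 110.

State at t = 1.3410 s:
  b1     pos=(+0.000,+0.027) vel=(+0.000,+0.000) ωy=+0.00 pitch=+0.0°
  b2     pos=(-0.112,+0.054) vel=(+0.000,+0.000) ωy=+0.00 pitch=-90.0°

Key-timestep trajectory:
   step    t(s)  b1.x    b1.z    b1.vx   b1.vz   b2.x    b2.z    b2.vx   b2.vz 
     36  0.2081   +0.000  +0.027  +0.000  +0.000   -0.104  +0.057  -0.468  -0.184
     73  0.4220   +0.000  +0.027  +0.000  +0.000   -0.134  +0.060  +0.029  -0.002
    110  0.6358   +0.000  +0.027  +0.000  +0.000   -0.105  +0.057  -0.082  -0.028


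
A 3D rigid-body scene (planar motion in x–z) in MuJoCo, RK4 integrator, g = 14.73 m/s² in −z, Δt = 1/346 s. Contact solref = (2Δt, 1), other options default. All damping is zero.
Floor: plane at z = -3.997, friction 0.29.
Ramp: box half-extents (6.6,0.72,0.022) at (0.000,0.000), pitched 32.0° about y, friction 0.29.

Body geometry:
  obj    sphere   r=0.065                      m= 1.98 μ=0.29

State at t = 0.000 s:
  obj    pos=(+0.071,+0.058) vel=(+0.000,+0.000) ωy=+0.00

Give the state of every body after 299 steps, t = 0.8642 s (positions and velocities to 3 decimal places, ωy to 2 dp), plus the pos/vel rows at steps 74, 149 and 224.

State at t = 0.8642 s:
  obj    pos=(+1.837,-1.045) vel=(+4.086,-2.553) ωy=+74.11

Key-timestep trajectory:
   step    t(s)  obj.x    obj.z    obj.vx   obj.vz 
     74  0.2139   +0.179  -0.009  +1.011  -0.632
    149  0.4306   +0.510  -0.216  +2.036  -1.272
    224  0.6474   +1.062  -0.561  +3.061  -1.913


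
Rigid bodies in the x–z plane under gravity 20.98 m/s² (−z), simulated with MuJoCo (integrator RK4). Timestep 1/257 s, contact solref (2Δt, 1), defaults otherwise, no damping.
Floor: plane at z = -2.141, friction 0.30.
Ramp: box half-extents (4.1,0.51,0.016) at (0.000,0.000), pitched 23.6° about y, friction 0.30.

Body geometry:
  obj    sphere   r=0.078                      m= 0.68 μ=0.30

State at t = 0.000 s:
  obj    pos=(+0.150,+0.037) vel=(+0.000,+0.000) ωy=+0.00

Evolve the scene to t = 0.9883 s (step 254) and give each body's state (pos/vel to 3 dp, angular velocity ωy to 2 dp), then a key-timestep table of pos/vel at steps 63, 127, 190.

State at t = 0.9883 s:
  obj    pos=(+2.835,-1.136) vel=(+5.434,-2.374) ωy=+76.01

Key-timestep trajectory:
   step    t(s)  obj.x    obj.z    obj.vx   obj.vz 
     63  0.2451   +0.315  -0.035  +1.348  -0.589
    127  0.4942   +0.821  -0.256  +2.717  -1.187
    190  0.7393   +1.653  -0.619  +4.065  -1.776


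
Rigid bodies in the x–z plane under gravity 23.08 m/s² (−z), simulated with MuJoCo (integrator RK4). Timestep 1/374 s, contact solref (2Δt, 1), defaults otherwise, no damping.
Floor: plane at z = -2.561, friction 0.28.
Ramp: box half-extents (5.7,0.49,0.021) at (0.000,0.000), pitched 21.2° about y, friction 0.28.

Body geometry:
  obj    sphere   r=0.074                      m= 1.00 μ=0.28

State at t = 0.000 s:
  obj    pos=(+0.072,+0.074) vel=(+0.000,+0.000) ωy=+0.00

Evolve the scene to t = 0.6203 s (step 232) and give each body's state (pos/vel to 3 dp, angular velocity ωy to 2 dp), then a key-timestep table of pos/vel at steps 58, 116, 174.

State at t = 0.6203 s:
  obj    pos=(+1.141,-0.341) vel=(+3.448,-1.337) ωy=+49.97

Key-timestep trajectory:
   step    t(s)  obj.x    obj.z    obj.vx   obj.vz 
     58  0.1551   +0.139  +0.048  +0.862  -0.334
    116  0.3102   +0.339  -0.030  +1.724  -0.669
    174  0.4652   +0.674  -0.159  +2.586  -1.003


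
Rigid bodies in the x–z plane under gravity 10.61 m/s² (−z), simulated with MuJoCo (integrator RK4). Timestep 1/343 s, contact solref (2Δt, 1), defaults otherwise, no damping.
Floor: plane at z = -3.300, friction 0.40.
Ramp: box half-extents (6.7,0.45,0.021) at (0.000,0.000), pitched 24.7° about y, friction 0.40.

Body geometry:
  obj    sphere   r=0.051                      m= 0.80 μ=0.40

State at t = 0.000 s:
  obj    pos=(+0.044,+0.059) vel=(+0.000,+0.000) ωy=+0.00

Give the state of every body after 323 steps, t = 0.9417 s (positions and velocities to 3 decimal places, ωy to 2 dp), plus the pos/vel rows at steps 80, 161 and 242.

State at t = 0.9417 s:
  obj    pos=(+1.320,-0.528) vel=(+2.709,-1.246) ωy=+58.47

Key-timestep trajectory:
   step    t(s)  obj.x    obj.z    obj.vx   obj.vz 
     80  0.2332   +0.122  +0.023  +0.671  -0.309
    161  0.4694   +0.361  -0.087  +1.351  -0.621
    242  0.7055   +0.760  -0.270  +2.030  -0.934


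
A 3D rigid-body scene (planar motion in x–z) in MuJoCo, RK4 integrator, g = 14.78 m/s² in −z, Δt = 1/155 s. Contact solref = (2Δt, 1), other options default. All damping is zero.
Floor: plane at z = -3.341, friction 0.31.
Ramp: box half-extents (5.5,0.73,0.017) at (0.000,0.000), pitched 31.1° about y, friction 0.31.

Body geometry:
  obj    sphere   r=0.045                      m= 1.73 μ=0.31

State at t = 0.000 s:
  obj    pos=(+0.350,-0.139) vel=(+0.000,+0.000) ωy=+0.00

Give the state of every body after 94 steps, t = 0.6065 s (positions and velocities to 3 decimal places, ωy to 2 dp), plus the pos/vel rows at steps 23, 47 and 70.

State at t = 0.6065 s:
  obj    pos=(+1.209,-0.657) vel=(+2.832,-1.708) ωy=+73.46

Key-timestep trajectory:
   step    t(s)  obj.x    obj.z    obj.vx   obj.vz 
     23  0.1484   +0.402  -0.170  +0.693  -0.418
     47  0.3032   +0.565  -0.268  +1.416  -0.854
     70  0.4516   +0.826  -0.426  +2.109  -1.272


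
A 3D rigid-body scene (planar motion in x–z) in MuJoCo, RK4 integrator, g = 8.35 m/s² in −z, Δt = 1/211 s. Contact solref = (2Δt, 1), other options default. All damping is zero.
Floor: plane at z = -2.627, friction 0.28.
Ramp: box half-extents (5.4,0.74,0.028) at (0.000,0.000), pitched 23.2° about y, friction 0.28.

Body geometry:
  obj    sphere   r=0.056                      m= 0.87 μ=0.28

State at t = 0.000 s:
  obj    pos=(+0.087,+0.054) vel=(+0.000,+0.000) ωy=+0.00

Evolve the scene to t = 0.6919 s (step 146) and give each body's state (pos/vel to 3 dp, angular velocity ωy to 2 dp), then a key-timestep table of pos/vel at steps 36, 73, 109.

State at t = 0.6919 s:
  obj    pos=(+0.604,-0.168) vel=(+1.494,-0.641) ωy=+29.03

Key-timestep trajectory:
   step    t(s)  obj.x    obj.z    obj.vx   obj.vz 
     36  0.1706   +0.118  +0.041  +0.369  -0.158
     73  0.3460   +0.216  -0.001  +0.747  -0.320
    109  0.5166   +0.375  -0.069  +1.116  -0.478


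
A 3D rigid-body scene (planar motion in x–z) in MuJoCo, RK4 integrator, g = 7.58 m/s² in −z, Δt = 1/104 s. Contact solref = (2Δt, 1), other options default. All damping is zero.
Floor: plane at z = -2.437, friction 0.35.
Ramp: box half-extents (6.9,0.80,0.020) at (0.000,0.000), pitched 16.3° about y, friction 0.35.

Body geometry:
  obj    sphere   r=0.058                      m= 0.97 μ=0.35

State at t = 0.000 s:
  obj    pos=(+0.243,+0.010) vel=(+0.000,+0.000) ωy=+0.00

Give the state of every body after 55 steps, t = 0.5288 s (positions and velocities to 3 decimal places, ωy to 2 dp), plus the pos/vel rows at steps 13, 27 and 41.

State at t = 0.5288 s:
  obj    pos=(+0.447,-0.049) vel=(+0.771,-0.226) ωy=+13.85

Key-timestep trajectory:
   step    t(s)  obj.x    obj.z    obj.vx   obj.vz 
     13  0.1250   +0.254  +0.007  +0.182  -0.053
     27  0.2596   +0.292  -0.004  +0.379  -0.111
     41  0.3942   +0.356  -0.023  +0.575  -0.168


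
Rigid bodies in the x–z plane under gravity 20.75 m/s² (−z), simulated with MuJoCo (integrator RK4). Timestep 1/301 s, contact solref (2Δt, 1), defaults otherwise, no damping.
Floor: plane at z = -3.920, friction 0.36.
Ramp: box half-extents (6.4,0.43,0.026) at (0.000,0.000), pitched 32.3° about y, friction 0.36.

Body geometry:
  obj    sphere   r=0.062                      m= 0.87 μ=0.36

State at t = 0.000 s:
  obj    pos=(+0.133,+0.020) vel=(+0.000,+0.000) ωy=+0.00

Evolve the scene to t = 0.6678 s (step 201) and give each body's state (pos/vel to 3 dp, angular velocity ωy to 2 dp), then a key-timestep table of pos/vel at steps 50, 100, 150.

State at t = 0.6678 s:
  obj    pos=(+1.626,-0.924) vel=(+4.470,-2.826) ωy=+85.29

Key-timestep trajectory:
   step    t(s)  obj.x    obj.z    obj.vx   obj.vz 
     50  0.1661   +0.225  -0.038  +1.112  -0.703
    100  0.3322   +0.503  -0.214  +2.224  -1.406
    150  0.4983   +0.964  -0.506  +3.336  -2.109


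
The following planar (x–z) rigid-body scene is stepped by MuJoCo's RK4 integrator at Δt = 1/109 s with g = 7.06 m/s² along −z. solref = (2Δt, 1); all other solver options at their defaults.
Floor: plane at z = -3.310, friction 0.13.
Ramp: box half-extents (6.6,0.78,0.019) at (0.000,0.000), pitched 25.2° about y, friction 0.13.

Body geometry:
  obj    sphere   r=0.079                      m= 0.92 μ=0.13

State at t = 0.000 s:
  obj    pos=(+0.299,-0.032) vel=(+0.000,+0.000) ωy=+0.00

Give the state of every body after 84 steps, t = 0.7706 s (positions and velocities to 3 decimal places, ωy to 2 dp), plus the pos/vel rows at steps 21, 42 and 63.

State at t = 0.7706 s:
  obj    pos=(+0.884,-0.308) vel=(+1.521,-0.705) ωy=+20.25

Key-timestep trajectory:
   step    t(s)  obj.x    obj.z    obj.vx   obj.vz 
     21  0.1927   +0.335  -0.050  +0.379  -0.182
     42  0.3853   +0.445  -0.101  +0.762  -0.350
     63  0.5780   +0.628  -0.187  +1.141  -0.527


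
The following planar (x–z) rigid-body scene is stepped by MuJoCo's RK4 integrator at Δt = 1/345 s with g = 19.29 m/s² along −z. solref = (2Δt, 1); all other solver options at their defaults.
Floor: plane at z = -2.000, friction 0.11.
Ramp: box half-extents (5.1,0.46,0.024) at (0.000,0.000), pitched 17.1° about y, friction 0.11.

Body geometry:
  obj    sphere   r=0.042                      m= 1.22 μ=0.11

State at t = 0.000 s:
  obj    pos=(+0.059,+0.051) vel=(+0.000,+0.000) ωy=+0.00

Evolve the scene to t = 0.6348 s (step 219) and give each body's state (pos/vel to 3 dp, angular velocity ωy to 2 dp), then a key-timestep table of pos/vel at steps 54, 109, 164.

State at t = 0.6348 s:
  obj    pos=(+0.839,-0.189) vel=(+2.458,-0.756) ωy=+61.22

Key-timestep trajectory:
   step    t(s)  obj.x    obj.z    obj.vx   obj.vz 
     54  0.1565   +0.106  +0.036  +0.606  -0.187
    109  0.3159   +0.252  -0.009  +1.224  -0.376
    164  0.4754   +0.497  -0.084  +1.841  -0.566


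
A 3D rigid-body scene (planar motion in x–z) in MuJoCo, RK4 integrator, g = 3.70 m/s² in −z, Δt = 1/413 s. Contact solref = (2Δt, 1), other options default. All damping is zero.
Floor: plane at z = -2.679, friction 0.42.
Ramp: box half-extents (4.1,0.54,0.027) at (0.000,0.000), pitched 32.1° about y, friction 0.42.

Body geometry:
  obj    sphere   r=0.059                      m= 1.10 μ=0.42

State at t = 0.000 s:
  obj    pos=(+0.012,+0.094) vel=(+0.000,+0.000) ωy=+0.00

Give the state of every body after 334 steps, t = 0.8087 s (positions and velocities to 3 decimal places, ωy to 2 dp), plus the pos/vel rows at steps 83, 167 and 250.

State at t = 0.8087 s:
  obj    pos=(+0.401,-0.150) vel=(+0.962,-0.604) ωy=+19.25

Key-timestep trajectory:
   step    t(s)  obj.x    obj.z    obj.vx   obj.vz 
     83  0.2010   +0.036  +0.079  +0.239  -0.150
    167  0.4044   +0.109  +0.033  +0.481  -0.302
    250  0.6053   +0.230  -0.043  +0.720  -0.452


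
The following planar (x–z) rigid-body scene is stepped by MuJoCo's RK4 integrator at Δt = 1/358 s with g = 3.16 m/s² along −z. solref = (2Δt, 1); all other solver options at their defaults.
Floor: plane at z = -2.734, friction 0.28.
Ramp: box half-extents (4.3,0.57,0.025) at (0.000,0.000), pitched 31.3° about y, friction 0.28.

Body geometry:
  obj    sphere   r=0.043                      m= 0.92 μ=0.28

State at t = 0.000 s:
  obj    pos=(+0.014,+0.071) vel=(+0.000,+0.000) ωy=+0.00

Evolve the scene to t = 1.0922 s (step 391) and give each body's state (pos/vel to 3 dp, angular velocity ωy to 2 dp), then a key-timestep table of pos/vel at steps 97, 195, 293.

State at t = 1.0922 s:
  obj    pos=(+0.612,-0.292) vel=(+1.094,-0.665) ωy=+29.78

Key-timestep trajectory:
   step    t(s)  obj.x    obj.z    obj.vx   obj.vz 
     97  0.2709   +0.051  +0.049  +0.272  -0.165
    195  0.5447   +0.163  -0.019  +0.546  -0.332
    293  0.8184   +0.350  -0.133  +0.820  -0.499


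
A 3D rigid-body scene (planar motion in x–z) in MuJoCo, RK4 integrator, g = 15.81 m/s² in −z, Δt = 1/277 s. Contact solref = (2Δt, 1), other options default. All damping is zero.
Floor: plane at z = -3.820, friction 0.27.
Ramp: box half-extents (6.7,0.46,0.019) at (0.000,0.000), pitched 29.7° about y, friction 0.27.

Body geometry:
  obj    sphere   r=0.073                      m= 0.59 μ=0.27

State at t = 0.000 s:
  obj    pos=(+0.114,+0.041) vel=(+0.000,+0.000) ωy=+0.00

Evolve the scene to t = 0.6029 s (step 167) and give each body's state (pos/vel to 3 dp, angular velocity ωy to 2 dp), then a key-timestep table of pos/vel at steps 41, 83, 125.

State at t = 0.6029 s:
  obj    pos=(+0.997,-0.463) vel=(+2.930,-1.671) ωy=+46.20

Key-timestep trajectory:
   step    t(s)  obj.x    obj.z    obj.vx   obj.vz 
     41  0.1480   +0.167  +0.011  +0.720  -0.410
     83  0.2996   +0.332  -0.084  +1.457  -0.831
    125  0.4513   +0.609  -0.241  +2.193  -1.251


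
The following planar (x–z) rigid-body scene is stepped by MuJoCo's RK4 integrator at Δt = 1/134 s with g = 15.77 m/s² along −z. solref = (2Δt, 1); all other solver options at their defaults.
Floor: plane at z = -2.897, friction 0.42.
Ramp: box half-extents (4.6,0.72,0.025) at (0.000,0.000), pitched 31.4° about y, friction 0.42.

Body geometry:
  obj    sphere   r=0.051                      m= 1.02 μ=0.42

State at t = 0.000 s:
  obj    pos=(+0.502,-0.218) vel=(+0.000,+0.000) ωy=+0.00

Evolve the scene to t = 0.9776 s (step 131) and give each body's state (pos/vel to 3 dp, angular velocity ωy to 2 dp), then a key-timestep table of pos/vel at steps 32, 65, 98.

State at t = 0.9776 s:
  obj    pos=(+2.896,-1.679) vel=(+4.897,-2.989) ωy=+112.48

Key-timestep trajectory:
   step    t(s)  obj.x    obj.z    obj.vx   obj.vz 
     32  0.2388   +0.645  -0.305  +1.196  -0.730
     65  0.4851   +1.092  -0.577  +2.430  -1.483
     98  0.7313   +1.842  -1.035  +3.663  -2.236


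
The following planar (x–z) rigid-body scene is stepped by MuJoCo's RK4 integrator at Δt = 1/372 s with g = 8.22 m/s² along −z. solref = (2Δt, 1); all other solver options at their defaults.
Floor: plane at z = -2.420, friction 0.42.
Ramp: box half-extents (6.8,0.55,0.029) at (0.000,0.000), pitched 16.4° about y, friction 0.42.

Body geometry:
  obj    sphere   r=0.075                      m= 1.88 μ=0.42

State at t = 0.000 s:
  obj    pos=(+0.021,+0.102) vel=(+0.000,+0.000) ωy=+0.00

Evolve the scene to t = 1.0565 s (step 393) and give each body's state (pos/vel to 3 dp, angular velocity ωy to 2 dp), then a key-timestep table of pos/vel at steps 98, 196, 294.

State at t = 1.0565 s:
  obj    pos=(+0.909,-0.159) vel=(+1.680,-0.494) ωy=+23.35

Key-timestep trajectory:
   step    t(s)  obj.x    obj.z    obj.vx   obj.vz 
     98  0.2634   +0.076  +0.086  +0.419  -0.123
    196  0.5269   +0.242  +0.037  +0.838  -0.247
    294  0.7903   +0.518  -0.044  +1.257  -0.370


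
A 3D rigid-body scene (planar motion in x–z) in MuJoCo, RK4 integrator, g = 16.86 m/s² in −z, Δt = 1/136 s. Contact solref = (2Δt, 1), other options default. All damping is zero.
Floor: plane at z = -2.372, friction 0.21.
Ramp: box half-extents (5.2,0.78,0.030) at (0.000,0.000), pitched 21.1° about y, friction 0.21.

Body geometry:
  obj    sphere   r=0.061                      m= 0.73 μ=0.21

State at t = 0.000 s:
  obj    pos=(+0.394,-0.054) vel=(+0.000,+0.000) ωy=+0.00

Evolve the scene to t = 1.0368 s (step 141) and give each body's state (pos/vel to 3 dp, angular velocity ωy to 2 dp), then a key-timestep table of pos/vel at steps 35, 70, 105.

State at t = 1.0368 s:
  obj    pos=(+2.568,-0.893) vel=(+4.193,-1.618) ωy=+73.66

Key-timestep trajectory:
   step    t(s)  obj.x    obj.z    obj.vx   obj.vz 
     35  0.2574   +0.528  -0.106  +1.041  -0.402
     70  0.5147   +0.930  -0.261  +2.082  -0.803
    105  0.7721   +1.599  -0.520  +3.123  -1.205


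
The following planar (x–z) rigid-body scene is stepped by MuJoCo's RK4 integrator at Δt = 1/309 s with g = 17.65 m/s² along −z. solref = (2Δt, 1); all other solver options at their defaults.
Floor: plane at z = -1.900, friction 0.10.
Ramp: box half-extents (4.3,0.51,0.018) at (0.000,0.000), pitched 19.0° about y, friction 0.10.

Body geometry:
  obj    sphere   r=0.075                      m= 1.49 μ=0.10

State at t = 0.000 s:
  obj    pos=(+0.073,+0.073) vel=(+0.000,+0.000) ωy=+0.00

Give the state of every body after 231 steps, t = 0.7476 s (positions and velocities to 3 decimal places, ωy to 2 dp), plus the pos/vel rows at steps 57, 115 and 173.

State at t = 0.7476 s:
  obj    pos=(+1.158,-0.300) vel=(+2.902,-0.999) ωy=+40.90

Key-timestep trajectory:
   step    t(s)  obj.x    obj.z    obj.vx   obj.vz 
     57  0.1845   +0.139  +0.050  +0.716  -0.247
    115  0.3722   +0.342  -0.019  +1.445  -0.497
    173  0.5599   +0.681  -0.136  +2.173  -0.748


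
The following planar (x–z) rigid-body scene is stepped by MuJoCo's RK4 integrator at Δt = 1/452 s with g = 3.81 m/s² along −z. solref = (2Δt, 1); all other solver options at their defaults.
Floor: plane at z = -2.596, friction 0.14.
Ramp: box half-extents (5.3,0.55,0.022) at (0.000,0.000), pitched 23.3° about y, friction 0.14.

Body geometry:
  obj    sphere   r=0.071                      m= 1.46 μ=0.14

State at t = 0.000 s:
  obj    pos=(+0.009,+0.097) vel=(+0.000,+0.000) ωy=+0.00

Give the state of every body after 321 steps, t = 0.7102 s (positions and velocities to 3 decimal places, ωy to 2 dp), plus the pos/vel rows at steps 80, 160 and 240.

State at t = 0.7102 s:
  obj    pos=(+0.259,-0.010) vel=(+0.702,-0.302) ωy=+10.77

Key-timestep trajectory:
   step    t(s)  obj.x    obj.z    obj.vx   obj.vz 
     80  0.1770   +0.025  +0.091  +0.175  -0.075
    160  0.3540   +0.071  +0.071  +0.350  -0.151
    240  0.5310   +0.149  +0.037  +0.525  -0.226


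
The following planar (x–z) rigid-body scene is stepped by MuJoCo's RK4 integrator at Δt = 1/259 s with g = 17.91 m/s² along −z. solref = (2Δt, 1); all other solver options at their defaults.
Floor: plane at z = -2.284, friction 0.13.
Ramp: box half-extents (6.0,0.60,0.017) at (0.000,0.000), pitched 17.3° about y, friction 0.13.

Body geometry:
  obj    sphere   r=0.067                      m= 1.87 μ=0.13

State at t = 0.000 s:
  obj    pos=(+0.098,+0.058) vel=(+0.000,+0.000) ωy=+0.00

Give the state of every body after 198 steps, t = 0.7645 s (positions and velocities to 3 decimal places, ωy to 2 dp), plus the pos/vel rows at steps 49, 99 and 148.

State at t = 0.7645 s:
  obj    pos=(+1.159,-0.273) vel=(+2.777,-0.865) ωy=+43.40

Key-timestep trajectory:
   step    t(s)  obj.x    obj.z    obj.vx   obj.vz 
     49  0.1892   +0.163  +0.037  +0.687  -0.214
     99  0.3822   +0.363  -0.025  +1.389  -0.432
    148  0.5714   +0.691  -0.127  +2.076  -0.647


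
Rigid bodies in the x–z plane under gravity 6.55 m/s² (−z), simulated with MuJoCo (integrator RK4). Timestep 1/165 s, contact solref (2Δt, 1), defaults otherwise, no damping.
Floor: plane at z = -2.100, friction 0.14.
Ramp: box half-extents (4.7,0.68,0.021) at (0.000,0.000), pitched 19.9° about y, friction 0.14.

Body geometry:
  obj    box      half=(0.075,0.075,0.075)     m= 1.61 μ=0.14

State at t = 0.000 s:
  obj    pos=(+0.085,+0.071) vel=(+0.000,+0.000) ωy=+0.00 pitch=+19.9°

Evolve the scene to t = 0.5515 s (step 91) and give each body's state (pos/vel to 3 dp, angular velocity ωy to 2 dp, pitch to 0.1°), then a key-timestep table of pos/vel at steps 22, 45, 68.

State at t = 0.5515 s:
  obj    pos=(+0.281,+0.001) vel=(+0.708,-0.260) ωy=+0.00 pitch=+19.9°

Key-timestep trajectory:
   step    t(s)  obj.x    obj.z    obj.vx   obj.vz 
     22  0.1333   +0.096  +0.067  +0.171  -0.063
     45  0.2727   +0.133  +0.054  +0.354  -0.111
     68  0.4121   +0.194  +0.032  +0.532  -0.180


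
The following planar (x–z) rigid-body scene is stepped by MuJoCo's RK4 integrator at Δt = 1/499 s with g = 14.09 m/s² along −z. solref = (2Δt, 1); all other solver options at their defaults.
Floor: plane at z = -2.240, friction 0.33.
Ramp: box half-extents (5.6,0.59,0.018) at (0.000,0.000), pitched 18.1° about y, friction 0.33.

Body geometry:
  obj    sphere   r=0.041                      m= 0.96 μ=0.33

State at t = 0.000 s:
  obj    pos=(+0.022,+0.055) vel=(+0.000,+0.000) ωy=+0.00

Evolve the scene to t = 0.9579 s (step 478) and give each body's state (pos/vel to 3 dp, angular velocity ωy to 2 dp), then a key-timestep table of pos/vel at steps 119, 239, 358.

State at t = 0.9579 s:
  obj    pos=(+1.386,-0.391) vel=(+2.847,-0.931) ωy=+73.05

Key-timestep trajectory:
   step    t(s)  obj.x    obj.z    obj.vx   obj.vz 
    119  0.2385   +0.107  +0.027  +0.709  -0.232
    239  0.4790   +0.363  -0.057  +1.424  -0.465
    358  0.7174   +0.787  -0.195  +2.132  -0.697


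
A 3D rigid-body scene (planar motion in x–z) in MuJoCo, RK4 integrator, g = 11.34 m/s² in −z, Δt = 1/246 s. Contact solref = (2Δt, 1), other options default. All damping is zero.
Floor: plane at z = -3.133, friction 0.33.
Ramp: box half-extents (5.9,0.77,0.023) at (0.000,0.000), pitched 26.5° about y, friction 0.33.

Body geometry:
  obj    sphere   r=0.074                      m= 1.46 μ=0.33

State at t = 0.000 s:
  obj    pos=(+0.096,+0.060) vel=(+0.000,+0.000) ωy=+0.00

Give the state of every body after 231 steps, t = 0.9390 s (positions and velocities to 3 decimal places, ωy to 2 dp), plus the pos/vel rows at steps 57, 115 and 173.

State at t = 0.9390 s:
  obj    pos=(+1.522,-0.651) vel=(+3.037,-1.514) ωy=+45.86

Key-timestep trajectory:
   step    t(s)  obj.x    obj.z    obj.vx   obj.vz 
     57  0.2317   +0.183  +0.017  +0.750  -0.374
    115  0.4675   +0.450  -0.116  +1.512  -0.754
    173  0.7033   +0.896  -0.338  +2.275  -1.134


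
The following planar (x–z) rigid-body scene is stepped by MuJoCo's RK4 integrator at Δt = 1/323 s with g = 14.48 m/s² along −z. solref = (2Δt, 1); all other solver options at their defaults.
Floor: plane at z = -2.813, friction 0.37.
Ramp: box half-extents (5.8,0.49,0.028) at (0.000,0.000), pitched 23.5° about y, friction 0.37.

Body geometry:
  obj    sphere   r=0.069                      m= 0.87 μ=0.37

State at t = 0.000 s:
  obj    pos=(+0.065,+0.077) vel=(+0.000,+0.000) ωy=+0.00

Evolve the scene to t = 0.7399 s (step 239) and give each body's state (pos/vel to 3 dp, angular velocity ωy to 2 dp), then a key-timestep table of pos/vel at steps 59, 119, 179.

State at t = 0.7399 s:
  obj    pos=(+1.101,-0.373) vel=(+2.799,-1.217) ωy=+44.22

Key-timestep trajectory:
   step    t(s)  obj.x    obj.z    obj.vx   obj.vz 
     59  0.1827   +0.128  +0.050  +0.691  -0.300
    119  0.3684   +0.322  -0.034  +1.394  -0.606
    179  0.5542   +0.646  -0.175  +2.096  -0.911


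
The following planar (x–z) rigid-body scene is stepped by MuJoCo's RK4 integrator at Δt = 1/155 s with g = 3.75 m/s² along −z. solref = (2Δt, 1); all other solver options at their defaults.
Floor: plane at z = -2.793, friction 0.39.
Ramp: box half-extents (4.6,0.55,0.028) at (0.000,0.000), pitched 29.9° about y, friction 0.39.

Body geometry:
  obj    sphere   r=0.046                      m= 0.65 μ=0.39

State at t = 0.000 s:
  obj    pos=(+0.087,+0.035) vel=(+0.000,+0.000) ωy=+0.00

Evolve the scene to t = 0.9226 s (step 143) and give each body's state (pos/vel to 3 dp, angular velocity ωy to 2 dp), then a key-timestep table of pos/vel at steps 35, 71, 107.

State at t = 0.9226 s:
  obj    pos=(+0.580,-0.248) vel=(+1.068,-0.614) ωy=+26.77

Key-timestep trajectory:
   step    t(s)  obj.x    obj.z    obj.vx   obj.vz 
     35  0.2258   +0.117  +0.018  +0.261  -0.150
     71  0.4581   +0.209  -0.035  +0.530  -0.305
    107  0.6903   +0.363  -0.123  +0.799  -0.460
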